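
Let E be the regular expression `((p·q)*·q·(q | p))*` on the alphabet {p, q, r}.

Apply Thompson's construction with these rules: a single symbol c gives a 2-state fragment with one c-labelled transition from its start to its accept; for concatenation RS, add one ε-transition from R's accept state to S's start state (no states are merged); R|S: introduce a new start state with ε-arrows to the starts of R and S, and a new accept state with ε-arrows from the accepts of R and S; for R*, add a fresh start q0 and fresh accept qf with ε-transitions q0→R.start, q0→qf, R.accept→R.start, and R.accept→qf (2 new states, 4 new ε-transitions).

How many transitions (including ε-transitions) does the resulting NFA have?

Per subexpression:
Each of the 5 symbol leaves contributes 1 transition (1 symbol, 0 ε).
  p·q = 3 transitions (2 symbol, 1 ε)
  (p·q)* = 7 transitions (2 symbol, 5 ε)
  q | p = 6 transitions (2 symbol, 4 ε)
  (p·q)*·q·(q | p) = 16 transitions (5 symbol, 11 ε)
  ((p·q)*·q·(q | p))* = 20 transitions (5 symbol, 15 ε)

20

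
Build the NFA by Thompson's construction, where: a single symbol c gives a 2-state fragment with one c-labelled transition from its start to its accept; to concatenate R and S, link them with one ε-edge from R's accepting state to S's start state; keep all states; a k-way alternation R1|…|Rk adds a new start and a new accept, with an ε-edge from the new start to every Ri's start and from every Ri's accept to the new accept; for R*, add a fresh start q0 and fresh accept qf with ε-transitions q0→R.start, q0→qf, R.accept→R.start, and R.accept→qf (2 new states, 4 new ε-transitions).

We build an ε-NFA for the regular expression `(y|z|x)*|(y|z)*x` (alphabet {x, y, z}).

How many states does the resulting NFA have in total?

22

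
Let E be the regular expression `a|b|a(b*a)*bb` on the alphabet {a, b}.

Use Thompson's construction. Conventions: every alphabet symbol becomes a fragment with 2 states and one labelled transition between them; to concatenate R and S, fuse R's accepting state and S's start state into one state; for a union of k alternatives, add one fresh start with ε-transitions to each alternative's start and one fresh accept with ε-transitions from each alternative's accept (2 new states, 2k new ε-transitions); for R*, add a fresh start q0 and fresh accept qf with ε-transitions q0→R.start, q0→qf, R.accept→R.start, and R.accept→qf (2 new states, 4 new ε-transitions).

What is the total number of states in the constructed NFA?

16

Per subexpression:
Each of the 7 symbol leaves contributes a 2-state fragment.
  b* : 4 states
  b*a : 5 states
  (b*a)* : 7 states
  a(b*a)*bb : 10 states
  a|b|a(b*a)*bb : 16 states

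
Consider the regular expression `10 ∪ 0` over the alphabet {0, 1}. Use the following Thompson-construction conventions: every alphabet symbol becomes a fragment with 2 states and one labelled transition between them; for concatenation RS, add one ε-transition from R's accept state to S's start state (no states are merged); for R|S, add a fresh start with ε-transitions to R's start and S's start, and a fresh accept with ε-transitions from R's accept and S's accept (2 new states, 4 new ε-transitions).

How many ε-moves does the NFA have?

5

Bottom-up over the parse tree:
Each of the 3 symbol leaves contributes 0 ε-transitions.
  10 = 1 ε-transition
  10 ∪ 0 = 5 ε-transitions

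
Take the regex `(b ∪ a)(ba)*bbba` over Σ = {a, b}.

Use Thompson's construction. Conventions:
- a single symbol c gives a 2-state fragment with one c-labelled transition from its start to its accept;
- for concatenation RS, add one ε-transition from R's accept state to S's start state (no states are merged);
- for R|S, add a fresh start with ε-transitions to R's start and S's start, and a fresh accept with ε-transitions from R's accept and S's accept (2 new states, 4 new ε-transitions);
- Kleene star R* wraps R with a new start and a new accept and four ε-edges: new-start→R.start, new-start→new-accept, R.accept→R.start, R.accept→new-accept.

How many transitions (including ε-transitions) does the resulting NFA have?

Bottom-up over the parse tree:
Each of the 8 symbol leaves contributes 1 transition (1 symbol, 0 ε).
  b ∪ a — 6 transitions (2 symbol, 4 ε)
  ba — 3 transitions (2 symbol, 1 ε)
  (ba)* — 7 transitions (2 symbol, 5 ε)
  (b ∪ a)(ba)*bbba — 22 transitions (8 symbol, 14 ε)

22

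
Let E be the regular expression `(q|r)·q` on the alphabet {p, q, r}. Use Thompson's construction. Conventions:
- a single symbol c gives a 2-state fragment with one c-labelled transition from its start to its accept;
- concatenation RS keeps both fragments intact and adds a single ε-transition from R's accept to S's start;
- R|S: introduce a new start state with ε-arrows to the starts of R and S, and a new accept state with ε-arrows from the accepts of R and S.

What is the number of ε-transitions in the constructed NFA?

5

Per subexpression:
Each of the 3 symbol leaves contributes 0 ε-transitions.
  q|r : 4 ε-transitions
  (q|r)·q : 5 ε-transitions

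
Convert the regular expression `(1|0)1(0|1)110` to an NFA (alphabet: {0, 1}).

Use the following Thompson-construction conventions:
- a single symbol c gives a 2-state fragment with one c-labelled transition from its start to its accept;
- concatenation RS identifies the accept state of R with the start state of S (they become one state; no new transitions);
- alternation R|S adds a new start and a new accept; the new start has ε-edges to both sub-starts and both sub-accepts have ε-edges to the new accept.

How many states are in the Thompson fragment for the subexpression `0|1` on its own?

Fragment for `0|1`:
Each of the 2 symbol leaves contributes a 2-state fragment.
  0|1 — 6 states

6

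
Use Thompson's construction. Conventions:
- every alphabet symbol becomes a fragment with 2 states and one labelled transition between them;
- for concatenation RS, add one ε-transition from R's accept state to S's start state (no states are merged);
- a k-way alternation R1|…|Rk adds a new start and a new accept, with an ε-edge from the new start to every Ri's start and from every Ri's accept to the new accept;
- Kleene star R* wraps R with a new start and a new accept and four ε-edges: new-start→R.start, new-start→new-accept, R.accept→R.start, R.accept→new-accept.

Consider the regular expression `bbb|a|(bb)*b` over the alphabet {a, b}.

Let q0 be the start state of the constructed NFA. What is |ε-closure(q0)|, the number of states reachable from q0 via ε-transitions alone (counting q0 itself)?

7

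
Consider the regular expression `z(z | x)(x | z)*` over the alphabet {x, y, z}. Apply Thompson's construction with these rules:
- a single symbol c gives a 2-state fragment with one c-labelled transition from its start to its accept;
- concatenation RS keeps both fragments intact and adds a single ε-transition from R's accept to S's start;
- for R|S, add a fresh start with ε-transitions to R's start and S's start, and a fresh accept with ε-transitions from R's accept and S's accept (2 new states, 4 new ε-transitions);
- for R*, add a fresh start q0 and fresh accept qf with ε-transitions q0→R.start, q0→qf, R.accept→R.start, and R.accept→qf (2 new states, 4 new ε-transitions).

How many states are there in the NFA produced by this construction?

16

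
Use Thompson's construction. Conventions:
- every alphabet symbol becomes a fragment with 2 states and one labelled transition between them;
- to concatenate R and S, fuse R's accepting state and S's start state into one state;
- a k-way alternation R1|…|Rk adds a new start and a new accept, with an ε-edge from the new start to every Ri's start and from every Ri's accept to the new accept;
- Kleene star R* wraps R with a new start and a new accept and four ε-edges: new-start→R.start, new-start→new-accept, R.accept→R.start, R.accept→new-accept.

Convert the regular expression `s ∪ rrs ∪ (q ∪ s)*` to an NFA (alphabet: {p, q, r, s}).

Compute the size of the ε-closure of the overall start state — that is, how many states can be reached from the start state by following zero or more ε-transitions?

Work bottom-up. For each fragment F, track |ε-closure(F.start)| and whether F's accept lies in that closure (i.e. whether F accepts ε). A single-symbol fragment has closure size 1 and does not accept ε.
  rrs — |ε-closure| equals the left operand's closure size = 1 (its accept is not ε-reachable, so the closure stops there)
  q ∪ s — new start ε-reaches every alternative's start; none of them accept ε, so the new accept is not reached: |ε-closure| = 1 + 1 + 1 = 3
  (q ∪ s)* — |ε-closure| = 1 (new start) + 3 (body) + 1 (new accept) = 5
  s ∪ rrs ∪ (q ∪ s)* — |ε-closure| = 1 (new start) + (1 + 1 + 5) + 1 (new accept, since some branch ε-reaches its own accept) = 9

9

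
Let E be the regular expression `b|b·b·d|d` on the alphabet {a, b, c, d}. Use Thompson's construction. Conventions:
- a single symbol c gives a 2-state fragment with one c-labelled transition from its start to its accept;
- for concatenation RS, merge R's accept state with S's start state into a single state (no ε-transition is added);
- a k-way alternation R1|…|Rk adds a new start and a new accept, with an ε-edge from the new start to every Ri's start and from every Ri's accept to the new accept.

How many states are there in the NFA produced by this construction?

Per subexpression:
Each of the 5 symbol leaves contributes a 2-state fragment.
  b·b·d — 4 states
  b|b·b·d|d — 10 states

10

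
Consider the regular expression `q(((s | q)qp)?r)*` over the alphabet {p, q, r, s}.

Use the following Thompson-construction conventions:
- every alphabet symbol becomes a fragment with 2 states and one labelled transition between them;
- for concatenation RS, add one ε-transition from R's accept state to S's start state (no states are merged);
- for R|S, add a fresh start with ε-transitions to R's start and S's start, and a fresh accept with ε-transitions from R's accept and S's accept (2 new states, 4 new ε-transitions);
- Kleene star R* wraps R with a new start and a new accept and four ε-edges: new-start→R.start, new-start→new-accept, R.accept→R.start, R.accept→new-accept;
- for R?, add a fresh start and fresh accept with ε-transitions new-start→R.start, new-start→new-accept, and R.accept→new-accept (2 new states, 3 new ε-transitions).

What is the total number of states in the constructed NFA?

Recursing over subexpressions:
Each of the 6 symbol leaves contributes a 2-state fragment.
  s | q : 6 states
  (s | q)qp : 10 states
  ((s | q)qp)? : 12 states
  ((s | q)qp)?r : 14 states
  (((s | q)qp)?r)* : 16 states
  q(((s | q)qp)?r)* : 18 states

18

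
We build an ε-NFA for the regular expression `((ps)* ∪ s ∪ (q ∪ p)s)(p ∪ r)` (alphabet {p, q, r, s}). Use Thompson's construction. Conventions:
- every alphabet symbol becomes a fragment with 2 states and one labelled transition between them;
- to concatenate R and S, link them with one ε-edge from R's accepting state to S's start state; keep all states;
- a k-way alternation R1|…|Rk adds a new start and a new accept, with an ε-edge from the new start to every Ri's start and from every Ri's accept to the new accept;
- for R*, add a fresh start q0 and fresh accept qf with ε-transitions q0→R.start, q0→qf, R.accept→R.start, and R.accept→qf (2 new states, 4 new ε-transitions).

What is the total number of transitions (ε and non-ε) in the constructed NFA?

Recursing over subexpressions:
Each of the 8 symbol leaves contributes 1 transition (1 symbol, 0 ε).
  ps → 3 transitions (2 symbol, 1 ε)
  (ps)* → 7 transitions (2 symbol, 5 ε)
  q ∪ p → 6 transitions (2 symbol, 4 ε)
  (q ∪ p)s → 8 transitions (3 symbol, 5 ε)
  (ps)* ∪ s ∪ (q ∪ p)s → 22 transitions (6 symbol, 16 ε)
  p ∪ r → 6 transitions (2 symbol, 4 ε)
  ((ps)* ∪ s ∪ (q ∪ p)s)(p ∪ r) → 29 transitions (8 symbol, 21 ε)

29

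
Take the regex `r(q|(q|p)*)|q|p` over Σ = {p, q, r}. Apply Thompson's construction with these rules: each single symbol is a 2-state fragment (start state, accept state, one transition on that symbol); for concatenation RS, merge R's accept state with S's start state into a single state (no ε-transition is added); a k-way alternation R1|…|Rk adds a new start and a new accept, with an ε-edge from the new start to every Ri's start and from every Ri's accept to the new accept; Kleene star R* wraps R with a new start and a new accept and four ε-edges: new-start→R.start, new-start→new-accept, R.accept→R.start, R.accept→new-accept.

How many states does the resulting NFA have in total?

Per subexpression:
Each of the 6 symbol leaves contributes a 2-state fragment.
  q|p → 6 states
  (q|p)* → 8 states
  q|(q|p)* → 12 states
  r(q|(q|p)*) → 13 states
  r(q|(q|p)*)|q|p → 19 states

19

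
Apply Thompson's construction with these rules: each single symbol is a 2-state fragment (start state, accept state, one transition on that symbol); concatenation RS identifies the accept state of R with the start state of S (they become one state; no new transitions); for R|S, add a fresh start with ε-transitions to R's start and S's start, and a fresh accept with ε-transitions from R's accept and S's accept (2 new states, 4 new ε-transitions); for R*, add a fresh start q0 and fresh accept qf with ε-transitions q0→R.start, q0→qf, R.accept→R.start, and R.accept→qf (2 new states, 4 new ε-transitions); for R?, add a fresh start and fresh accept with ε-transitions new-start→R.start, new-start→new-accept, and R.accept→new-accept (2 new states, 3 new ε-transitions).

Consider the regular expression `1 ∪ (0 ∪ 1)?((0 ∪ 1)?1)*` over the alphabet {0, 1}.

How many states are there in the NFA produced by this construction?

Per subexpression:
Each of the 6 symbol leaves contributes a 2-state fragment.
  0 ∪ 1 → 6 states
  (0 ∪ 1)? → 8 states
  0 ∪ 1 → 6 states
  (0 ∪ 1)? → 8 states
  (0 ∪ 1)?1 → 9 states
  ((0 ∪ 1)?1)* → 11 states
  (0 ∪ 1)?((0 ∪ 1)?1)* → 18 states
  1 ∪ (0 ∪ 1)?((0 ∪ 1)?1)* → 22 states

22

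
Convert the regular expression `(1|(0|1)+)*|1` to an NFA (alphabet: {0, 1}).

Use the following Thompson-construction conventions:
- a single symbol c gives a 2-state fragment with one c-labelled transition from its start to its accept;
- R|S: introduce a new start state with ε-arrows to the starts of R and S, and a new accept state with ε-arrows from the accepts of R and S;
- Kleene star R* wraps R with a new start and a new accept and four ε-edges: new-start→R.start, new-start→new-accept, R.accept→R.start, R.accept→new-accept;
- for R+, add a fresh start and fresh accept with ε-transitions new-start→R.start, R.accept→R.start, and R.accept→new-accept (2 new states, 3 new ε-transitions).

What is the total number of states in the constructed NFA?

Recursing over subexpressions:
Each of the 4 symbol leaves contributes a 2-state fragment.
  0|1 → 6 states
  (0|1)+ → 8 states
  1|(0|1)+ → 12 states
  (1|(0|1)+)* → 14 states
  (1|(0|1)+)*|1 → 18 states

18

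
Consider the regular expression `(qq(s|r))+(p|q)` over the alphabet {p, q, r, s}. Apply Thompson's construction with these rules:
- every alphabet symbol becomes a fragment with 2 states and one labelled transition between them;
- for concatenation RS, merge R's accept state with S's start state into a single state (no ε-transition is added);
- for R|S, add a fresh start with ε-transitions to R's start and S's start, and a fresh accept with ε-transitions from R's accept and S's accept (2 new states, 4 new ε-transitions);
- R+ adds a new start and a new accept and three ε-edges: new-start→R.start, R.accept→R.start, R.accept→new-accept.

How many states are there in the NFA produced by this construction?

15

Building bottom-up:
Each of the 6 symbol leaves contributes a 2-state fragment.
  s|r — 6 states
  qq(s|r) — 8 states
  (qq(s|r))+ — 10 states
  p|q — 6 states
  (qq(s|r))+(p|q) — 15 states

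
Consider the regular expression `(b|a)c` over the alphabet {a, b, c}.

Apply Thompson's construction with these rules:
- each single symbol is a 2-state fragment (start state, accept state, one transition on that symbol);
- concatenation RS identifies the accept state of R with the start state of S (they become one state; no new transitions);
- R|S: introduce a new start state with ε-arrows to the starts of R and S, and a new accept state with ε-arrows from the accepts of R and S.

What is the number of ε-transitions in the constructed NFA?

4

Recursing over subexpressions:
Each of the 3 symbol leaves contributes 0 ε-transitions.
  b|a : 4 ε-transitions
  (b|a)c : 4 ε-transitions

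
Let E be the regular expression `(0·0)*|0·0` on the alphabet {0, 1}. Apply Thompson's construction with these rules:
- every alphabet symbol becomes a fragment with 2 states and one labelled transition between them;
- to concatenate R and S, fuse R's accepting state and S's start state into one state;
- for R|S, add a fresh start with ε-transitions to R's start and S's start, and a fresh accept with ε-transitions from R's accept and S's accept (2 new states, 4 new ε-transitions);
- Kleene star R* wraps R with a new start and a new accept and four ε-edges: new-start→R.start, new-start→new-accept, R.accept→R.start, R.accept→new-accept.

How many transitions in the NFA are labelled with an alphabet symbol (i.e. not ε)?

4

By structural recursion:
Each of the 4 symbol leaves contributes exactly 1 symbol transition.
  0·0 — 2 symbol transitions
  (0·0)* — 2 symbol transitions
  0·0 — 2 symbol transitions
  (0·0)*|0·0 — 4 symbol transitions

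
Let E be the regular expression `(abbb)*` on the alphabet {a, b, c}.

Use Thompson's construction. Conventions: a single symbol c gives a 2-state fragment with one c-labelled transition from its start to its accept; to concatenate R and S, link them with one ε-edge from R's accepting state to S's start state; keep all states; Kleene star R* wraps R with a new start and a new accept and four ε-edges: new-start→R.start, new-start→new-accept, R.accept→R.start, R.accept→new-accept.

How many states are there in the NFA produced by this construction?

10

Building bottom-up:
Each of the 4 symbol leaves contributes a 2-state fragment.
  abbb — 8 states
  (abbb)* — 10 states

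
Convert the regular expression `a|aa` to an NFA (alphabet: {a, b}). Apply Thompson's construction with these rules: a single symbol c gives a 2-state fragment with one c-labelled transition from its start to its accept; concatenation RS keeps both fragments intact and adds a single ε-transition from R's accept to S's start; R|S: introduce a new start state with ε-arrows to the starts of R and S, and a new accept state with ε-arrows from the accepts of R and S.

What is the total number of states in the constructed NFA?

Per subexpression:
Each of the 3 symbol leaves contributes a 2-state fragment.
  aa : 4 states
  a|aa : 8 states

8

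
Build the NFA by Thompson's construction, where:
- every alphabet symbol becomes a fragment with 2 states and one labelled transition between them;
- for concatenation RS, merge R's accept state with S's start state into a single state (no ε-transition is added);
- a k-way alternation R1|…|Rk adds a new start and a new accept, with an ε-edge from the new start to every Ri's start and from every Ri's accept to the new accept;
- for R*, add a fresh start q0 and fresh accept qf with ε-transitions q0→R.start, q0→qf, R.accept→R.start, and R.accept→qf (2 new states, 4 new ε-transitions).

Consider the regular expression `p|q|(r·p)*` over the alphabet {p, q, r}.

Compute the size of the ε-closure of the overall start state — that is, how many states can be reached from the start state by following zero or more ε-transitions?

Compute the ε-closure size of each fragment's start state recursively; a symbol fragment's start has no outgoing ε-edge, so its closure is just itself (size 1).
  r·p → C equals the left operand's closure size = 1 (its accept is not ε-reachable, so the closure stops there)
  (r·p)* → C = 1 (new start) + 1 (body) + 1 (new accept) = 3
  p|q|(r·p)* → C = 1 (new start) + (1 + 1 + 3) + 1 (new accept, since some branch ε-reaches its own accept) = 7

7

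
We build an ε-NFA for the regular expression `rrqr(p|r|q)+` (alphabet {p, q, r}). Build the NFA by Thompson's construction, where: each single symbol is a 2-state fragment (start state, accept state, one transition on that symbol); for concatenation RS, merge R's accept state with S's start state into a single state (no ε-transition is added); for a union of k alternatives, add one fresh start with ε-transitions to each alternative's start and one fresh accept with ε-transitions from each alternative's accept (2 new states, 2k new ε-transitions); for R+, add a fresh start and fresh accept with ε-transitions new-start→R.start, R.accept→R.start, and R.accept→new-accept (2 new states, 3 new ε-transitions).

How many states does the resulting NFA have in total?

Building bottom-up:
Each of the 7 symbol leaves contributes a 2-state fragment.
  p|r|q — 8 states
  (p|r|q)+ — 10 states
  rrqr(p|r|q)+ — 14 states

14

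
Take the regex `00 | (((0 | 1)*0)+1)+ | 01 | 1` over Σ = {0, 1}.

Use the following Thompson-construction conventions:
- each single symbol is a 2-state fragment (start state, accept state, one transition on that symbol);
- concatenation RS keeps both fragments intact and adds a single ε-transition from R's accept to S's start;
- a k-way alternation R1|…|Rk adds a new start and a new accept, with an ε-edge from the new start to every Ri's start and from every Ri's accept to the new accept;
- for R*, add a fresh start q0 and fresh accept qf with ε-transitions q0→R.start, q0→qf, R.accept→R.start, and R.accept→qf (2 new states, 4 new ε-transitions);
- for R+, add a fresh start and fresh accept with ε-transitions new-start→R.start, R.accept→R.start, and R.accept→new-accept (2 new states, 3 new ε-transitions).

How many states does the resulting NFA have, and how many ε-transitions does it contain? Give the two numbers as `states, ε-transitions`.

28, 26

Recursing over subexpressions:
Each of the 9 symbol leaves contributes 2 states and 0 ε-transitions.
  00 : 4 states, 1 ε-transition
  0 | 1 : 6 states, 4 ε-transitions
  (0 | 1)* : 8 states, 8 ε-transitions
  (0 | 1)*0 : 10 states, 9 ε-transitions
  ((0 | 1)*0)+ : 12 states, 12 ε-transitions
  ((0 | 1)*0)+1 : 14 states, 13 ε-transitions
  (((0 | 1)*0)+1)+ : 16 states, 16 ε-transitions
  01 : 4 states, 1 ε-transition
  00 | (((0 | 1)*0)+1)+ | 01 | 1 : 28 states, 26 ε-transitions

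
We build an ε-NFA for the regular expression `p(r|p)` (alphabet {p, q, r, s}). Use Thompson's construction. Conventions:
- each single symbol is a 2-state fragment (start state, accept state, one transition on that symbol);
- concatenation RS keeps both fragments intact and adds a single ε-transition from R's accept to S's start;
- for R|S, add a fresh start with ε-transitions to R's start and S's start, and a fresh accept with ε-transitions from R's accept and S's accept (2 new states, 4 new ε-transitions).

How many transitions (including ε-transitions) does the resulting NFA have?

Building bottom-up:
Each of the 3 symbol leaves contributes 1 transition (1 symbol, 0 ε).
  r|p : 6 transitions (2 symbol, 4 ε)
  p(r|p) : 8 transitions (3 symbol, 5 ε)

8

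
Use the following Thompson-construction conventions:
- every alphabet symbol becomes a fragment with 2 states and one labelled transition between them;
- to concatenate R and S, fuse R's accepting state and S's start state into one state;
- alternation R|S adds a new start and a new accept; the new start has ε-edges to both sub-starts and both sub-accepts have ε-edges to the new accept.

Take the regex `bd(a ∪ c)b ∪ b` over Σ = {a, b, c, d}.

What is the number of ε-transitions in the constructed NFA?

8

Recursing over subexpressions:
Each of the 6 symbol leaves contributes 0 ε-transitions.
  a ∪ c → 4 ε-transitions
  bd(a ∪ c)b → 4 ε-transitions
  bd(a ∪ c)b ∪ b → 8 ε-transitions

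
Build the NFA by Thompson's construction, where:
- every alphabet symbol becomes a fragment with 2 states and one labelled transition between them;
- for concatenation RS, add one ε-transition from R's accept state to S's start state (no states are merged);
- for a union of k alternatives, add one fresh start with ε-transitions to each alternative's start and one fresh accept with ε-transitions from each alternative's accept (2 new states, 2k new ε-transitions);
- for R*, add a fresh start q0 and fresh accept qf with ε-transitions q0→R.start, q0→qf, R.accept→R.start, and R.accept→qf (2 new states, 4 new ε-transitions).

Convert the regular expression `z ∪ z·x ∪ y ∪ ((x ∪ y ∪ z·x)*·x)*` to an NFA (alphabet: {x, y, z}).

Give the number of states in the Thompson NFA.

26

Building bottom-up:
Each of the 9 symbol leaves contributes a 2-state fragment.
  z·x = 4 states
  z·x = 4 states
  x ∪ y ∪ z·x = 10 states
  (x ∪ y ∪ z·x)* = 12 states
  (x ∪ y ∪ z·x)*·x = 14 states
  ((x ∪ y ∪ z·x)*·x)* = 16 states
  z ∪ z·x ∪ y ∪ ((x ∪ y ∪ z·x)*·x)* = 26 states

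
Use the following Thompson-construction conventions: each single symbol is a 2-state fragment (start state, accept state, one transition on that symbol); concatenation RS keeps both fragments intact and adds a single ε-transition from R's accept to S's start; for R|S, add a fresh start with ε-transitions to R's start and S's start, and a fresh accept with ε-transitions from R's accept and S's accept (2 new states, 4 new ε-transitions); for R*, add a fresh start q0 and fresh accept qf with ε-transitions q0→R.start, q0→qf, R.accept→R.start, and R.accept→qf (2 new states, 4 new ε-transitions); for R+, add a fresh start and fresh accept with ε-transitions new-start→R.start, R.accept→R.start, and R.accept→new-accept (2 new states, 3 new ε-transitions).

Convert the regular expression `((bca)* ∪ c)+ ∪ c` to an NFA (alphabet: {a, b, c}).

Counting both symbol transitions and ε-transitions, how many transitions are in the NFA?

22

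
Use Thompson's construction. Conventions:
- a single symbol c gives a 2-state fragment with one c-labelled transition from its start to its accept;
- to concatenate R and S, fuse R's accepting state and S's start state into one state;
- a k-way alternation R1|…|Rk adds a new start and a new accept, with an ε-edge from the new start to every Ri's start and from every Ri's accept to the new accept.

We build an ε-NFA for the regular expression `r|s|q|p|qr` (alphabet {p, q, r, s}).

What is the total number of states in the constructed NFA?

13

Building bottom-up:
Each of the 6 symbol leaves contributes a 2-state fragment.
  qr → 3 states
  r|s|q|p|qr → 13 states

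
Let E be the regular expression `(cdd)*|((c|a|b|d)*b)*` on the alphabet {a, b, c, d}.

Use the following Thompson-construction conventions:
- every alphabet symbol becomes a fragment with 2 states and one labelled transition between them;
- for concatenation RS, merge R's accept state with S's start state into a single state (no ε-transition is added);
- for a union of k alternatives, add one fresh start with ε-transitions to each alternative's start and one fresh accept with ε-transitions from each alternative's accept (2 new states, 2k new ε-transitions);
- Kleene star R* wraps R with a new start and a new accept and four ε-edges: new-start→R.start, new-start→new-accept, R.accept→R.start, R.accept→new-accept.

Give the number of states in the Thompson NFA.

23

Recursing over subexpressions:
Each of the 8 symbol leaves contributes a 2-state fragment.
  cdd : 4 states
  (cdd)* : 6 states
  c|a|b|d : 10 states
  (c|a|b|d)* : 12 states
  (c|a|b|d)*b : 13 states
  ((c|a|b|d)*b)* : 15 states
  (cdd)*|((c|a|b|d)*b)* : 23 states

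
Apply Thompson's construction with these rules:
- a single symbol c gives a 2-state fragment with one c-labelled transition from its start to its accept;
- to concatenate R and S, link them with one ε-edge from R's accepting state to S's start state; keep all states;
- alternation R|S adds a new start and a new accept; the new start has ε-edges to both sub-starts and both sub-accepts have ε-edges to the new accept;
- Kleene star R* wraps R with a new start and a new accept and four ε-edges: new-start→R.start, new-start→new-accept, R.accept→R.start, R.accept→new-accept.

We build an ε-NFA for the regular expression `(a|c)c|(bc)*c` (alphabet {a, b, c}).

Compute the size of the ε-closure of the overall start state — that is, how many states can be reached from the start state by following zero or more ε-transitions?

Compute the ε-closure size of each fragment's start state recursively; a symbol fragment's start has no outgoing ε-edge, so its closure is just itself (size 1).
  a|c : C = 1 + 1 + 1 = 3 (the new accept is not ε-reachable since no branch accepts ε)
  (a|c)c : same as the first factor's closure: C = 3
  bc : same as the first factor's closure: C = 1
  (bc)* : the star's fresh start ε-reaches both the body's start and the fresh accept: C = 2 + 1 = 3
  (bc)*c : C = 3 + 1 = 4 (closure spills across the concat boundary because the left factor accepts ε)
  (a|c)c|(bc)*c : C = 1 + 3 + 4 = 8 (the new accept is not ε-reachable since no branch accepts ε)

8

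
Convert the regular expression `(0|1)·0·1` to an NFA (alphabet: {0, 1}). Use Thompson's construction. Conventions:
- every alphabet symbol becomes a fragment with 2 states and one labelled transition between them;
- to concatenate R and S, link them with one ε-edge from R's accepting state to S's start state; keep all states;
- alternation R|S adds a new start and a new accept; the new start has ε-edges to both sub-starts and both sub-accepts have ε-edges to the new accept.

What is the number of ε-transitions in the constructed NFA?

Building bottom-up:
Each of the 4 symbol leaves contributes 0 ε-transitions.
  0|1 — 4 ε-transitions
  (0|1)·0·1 — 6 ε-transitions

6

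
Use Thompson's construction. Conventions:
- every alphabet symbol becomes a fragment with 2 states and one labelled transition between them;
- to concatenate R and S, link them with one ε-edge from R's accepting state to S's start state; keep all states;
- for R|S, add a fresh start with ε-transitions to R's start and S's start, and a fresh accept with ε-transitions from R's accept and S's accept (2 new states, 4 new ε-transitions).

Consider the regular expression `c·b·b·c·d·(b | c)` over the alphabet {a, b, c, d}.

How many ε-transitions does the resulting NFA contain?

Recursing over subexpressions:
Each of the 7 symbol leaves contributes 0 ε-transitions.
  b | c = 4 ε-transitions
  c·b·b·c·d·(b | c) = 9 ε-transitions

9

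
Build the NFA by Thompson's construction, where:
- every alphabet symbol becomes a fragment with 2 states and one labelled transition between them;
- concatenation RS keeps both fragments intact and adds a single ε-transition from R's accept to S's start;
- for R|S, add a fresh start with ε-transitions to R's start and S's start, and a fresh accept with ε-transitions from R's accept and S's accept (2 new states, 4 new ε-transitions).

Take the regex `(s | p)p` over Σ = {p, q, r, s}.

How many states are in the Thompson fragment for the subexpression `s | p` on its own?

6

Fragment for `s | p`:
Each of the 2 symbol leaves contributes a 2-state fragment.
  s | p — 6 states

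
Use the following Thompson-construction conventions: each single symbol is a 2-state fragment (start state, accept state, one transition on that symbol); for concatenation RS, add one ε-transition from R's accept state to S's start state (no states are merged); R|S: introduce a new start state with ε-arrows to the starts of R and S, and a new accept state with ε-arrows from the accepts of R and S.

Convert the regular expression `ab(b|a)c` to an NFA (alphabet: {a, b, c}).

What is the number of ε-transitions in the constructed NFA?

7

Recursing over subexpressions:
Each of the 5 symbol leaves contributes 0 ε-transitions.
  b|a → 4 ε-transitions
  ab(b|a)c → 7 ε-transitions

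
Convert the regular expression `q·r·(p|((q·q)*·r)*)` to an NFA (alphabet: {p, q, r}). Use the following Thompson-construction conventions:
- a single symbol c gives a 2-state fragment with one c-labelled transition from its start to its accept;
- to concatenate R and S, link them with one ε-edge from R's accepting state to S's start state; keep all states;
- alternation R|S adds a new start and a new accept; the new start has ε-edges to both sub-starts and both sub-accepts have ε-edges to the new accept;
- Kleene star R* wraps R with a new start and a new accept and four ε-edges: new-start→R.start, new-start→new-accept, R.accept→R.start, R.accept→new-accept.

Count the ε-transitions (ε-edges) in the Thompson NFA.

16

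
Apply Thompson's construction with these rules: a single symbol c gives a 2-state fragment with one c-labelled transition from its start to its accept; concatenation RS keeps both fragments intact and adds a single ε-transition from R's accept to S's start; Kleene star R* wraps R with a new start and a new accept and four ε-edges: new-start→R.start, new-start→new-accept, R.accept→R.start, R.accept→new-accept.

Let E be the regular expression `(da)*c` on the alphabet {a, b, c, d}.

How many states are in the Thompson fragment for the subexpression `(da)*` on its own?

6

Fragment for `(da)*`:
Each of the 2 symbol leaves contributes a 2-state fragment.
  da — 4 states
  (da)* — 6 states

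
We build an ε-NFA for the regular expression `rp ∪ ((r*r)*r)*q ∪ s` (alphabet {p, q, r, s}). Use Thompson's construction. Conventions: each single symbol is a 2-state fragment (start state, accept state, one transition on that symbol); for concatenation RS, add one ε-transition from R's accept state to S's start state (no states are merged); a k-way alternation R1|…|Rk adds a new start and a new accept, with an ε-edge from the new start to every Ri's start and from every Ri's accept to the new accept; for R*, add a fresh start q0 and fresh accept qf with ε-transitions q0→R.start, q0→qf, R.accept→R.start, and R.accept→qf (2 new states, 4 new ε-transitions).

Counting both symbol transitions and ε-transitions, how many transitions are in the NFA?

Recursing over subexpressions:
Each of the 7 symbol leaves contributes 1 transition (1 symbol, 0 ε).
  rp : 3 transitions (2 symbol, 1 ε)
  r* : 5 transitions (1 symbol, 4 ε)
  r*r : 7 transitions (2 symbol, 5 ε)
  (r*r)* : 11 transitions (2 symbol, 9 ε)
  (r*r)*r : 13 transitions (3 symbol, 10 ε)
  ((r*r)*r)* : 17 transitions (3 symbol, 14 ε)
  ((r*r)*r)*q : 19 transitions (4 symbol, 15 ε)
  rp ∪ ((r*r)*r)*q ∪ s : 29 transitions (7 symbol, 22 ε)

29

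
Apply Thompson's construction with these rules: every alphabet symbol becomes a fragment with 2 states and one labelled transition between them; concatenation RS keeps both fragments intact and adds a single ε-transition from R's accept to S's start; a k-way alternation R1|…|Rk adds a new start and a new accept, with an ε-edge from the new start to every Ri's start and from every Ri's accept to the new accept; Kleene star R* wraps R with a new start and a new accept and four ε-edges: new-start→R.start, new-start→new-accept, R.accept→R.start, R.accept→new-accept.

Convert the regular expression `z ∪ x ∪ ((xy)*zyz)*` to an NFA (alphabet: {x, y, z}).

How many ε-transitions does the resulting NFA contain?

Recursing over subexpressions:
Each of the 7 symbol leaves contributes 0 ε-transitions.
  xy = 1 ε-transition
  (xy)* = 5 ε-transitions
  (xy)*zyz = 8 ε-transitions
  ((xy)*zyz)* = 12 ε-transitions
  z ∪ x ∪ ((xy)*zyz)* = 18 ε-transitions

18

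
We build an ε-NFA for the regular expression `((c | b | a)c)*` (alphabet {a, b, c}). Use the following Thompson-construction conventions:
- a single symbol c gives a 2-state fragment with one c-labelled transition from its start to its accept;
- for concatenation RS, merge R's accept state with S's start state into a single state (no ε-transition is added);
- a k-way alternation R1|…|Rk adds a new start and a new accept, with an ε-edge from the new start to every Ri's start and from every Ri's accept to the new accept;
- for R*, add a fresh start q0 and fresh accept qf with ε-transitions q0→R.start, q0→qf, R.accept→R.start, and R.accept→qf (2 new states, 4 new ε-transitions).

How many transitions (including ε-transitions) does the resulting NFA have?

14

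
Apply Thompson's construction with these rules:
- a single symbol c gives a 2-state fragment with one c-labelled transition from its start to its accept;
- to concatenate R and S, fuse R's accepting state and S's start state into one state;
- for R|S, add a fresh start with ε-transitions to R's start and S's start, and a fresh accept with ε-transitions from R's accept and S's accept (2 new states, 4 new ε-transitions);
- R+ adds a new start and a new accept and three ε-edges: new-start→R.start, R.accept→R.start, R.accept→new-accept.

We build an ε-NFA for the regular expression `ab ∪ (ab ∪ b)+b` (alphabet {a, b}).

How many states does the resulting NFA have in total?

Recursing over subexpressions:
Each of the 6 symbol leaves contributes a 2-state fragment.
  ab — 3 states
  ab — 3 states
  ab ∪ b — 7 states
  (ab ∪ b)+ — 9 states
  (ab ∪ b)+b — 10 states
  ab ∪ (ab ∪ b)+b — 15 states

15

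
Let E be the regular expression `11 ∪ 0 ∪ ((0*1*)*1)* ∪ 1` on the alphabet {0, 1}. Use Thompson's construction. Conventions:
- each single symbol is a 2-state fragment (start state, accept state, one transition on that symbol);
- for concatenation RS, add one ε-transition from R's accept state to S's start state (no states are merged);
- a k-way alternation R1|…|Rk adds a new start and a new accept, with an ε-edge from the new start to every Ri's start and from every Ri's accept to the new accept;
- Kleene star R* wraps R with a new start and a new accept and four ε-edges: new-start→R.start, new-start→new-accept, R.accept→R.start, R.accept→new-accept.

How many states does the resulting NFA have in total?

Bottom-up over the parse tree:
Each of the 7 symbol leaves contributes a 2-state fragment.
  11 = 4 states
  0* = 4 states
  1* = 4 states
  0*1* = 8 states
  (0*1*)* = 10 states
  (0*1*)*1 = 12 states
  ((0*1*)*1)* = 14 states
  11 ∪ 0 ∪ ((0*1*)*1)* ∪ 1 = 24 states

24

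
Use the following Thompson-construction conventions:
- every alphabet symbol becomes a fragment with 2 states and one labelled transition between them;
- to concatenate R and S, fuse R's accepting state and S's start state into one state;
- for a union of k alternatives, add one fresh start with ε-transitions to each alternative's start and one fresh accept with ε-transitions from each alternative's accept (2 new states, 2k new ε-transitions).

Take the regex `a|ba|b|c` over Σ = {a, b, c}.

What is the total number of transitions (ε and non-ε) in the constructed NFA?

Per subexpression:
Each of the 5 symbol leaves contributes 1 transition (1 symbol, 0 ε).
  ba = 2 transitions (2 symbol, 0 ε)
  a|ba|b|c = 13 transitions (5 symbol, 8 ε)

13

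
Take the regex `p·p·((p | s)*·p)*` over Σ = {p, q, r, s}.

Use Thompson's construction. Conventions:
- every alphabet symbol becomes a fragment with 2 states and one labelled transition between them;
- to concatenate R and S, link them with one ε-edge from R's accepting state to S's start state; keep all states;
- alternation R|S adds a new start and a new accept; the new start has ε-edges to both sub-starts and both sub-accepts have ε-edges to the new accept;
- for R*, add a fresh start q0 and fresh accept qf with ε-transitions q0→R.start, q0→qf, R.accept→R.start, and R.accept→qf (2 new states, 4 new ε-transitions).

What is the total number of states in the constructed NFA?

16

Building bottom-up:
Each of the 5 symbol leaves contributes a 2-state fragment.
  p | s = 6 states
  (p | s)* = 8 states
  (p | s)*·p = 10 states
  ((p | s)*·p)* = 12 states
  p·p·((p | s)*·p)* = 16 states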